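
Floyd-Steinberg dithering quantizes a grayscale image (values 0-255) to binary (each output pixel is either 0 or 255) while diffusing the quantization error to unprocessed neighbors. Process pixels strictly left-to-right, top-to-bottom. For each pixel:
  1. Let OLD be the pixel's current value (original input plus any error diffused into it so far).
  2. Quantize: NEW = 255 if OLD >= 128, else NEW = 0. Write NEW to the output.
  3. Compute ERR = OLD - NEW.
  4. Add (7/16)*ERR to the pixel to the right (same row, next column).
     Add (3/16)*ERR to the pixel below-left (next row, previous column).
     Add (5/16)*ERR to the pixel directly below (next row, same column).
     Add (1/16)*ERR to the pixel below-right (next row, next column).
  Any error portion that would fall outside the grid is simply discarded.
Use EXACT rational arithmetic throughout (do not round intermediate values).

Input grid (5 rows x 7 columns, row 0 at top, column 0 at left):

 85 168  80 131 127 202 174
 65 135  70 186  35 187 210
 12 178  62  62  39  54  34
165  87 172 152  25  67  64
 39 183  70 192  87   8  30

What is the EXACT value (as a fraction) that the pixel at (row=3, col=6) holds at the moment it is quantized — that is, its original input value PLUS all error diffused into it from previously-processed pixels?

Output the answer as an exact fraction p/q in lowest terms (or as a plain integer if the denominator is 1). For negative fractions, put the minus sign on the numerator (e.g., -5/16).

Answer: 7558607488832321/70368744177664

Derivation:
(0,0): OLD=85 → NEW=0, ERR=85
(0,1): OLD=3283/16 → NEW=255, ERR=-797/16
(0,2): OLD=14901/256 → NEW=0, ERR=14901/256
(0,3): OLD=640883/4096 → NEW=255, ERR=-403597/4096
(0,4): OLD=5497893/65536 → NEW=0, ERR=5497893/65536
(0,5): OLD=250297603/1048576 → NEW=255, ERR=-17089277/1048576
(0,6): OLD=2799610645/16777216 → NEW=255, ERR=-1478579435/16777216
(1,0): OLD=21049/256 → NEW=0, ERR=21049/256
(1,1): OLD=351503/2048 → NEW=255, ERR=-170737/2048
(1,2): OLD=1974459/65536 → NEW=0, ERR=1974459/65536
(1,3): OLD=49219231/262144 → NEW=255, ERR=-17627489/262144
(1,4): OLD=378875645/16777216 → NEW=0, ERR=378875645/16777216
(1,5): OLD=24227069965/134217728 → NEW=255, ERR=-9998450675/134217728
(1,6): OLD=319651806499/2147483648 → NEW=255, ERR=-227956523741/2147483648
(2,0): OLD=722965/32768 → NEW=0, ERR=722965/32768
(2,1): OLD=180762039/1048576 → NEW=255, ERR=-86624841/1048576
(2,2): OLD=292823013/16777216 → NEW=0, ERR=292823013/16777216
(2,3): OLD=7347025661/134217728 → NEW=0, ERR=7347025661/134217728
(2,4): OLD=55657720653/1073741824 → NEW=0, ERR=55657720653/1073741824
(2,5): OLD=1199384418351/34359738368 → NEW=0, ERR=1199384418351/34359738368
(2,6): OLD=6291263328569/549755813888 → NEW=0, ERR=6291263328569/549755813888
(3,0): OLD=2624040517/16777216 → NEW=255, ERR=-1654149563/16777216
(3,1): OLD=3046738785/134217728 → NEW=0, ERR=3046738785/134217728
(3,2): OLD=206680188403/1073741824 → NEW=255, ERR=-67123976717/1073741824
(3,3): OLD=655266785045/4294967296 → NEW=255, ERR=-439949875435/4294967296
(3,4): OLD=3490929451589/549755813888 → NEW=0, ERR=3490929451589/549755813888
(3,5): OLD=378548017538591/4398046511104 → NEW=0, ERR=378548017538591/4398046511104
(3,6): OLD=7558607488832321/70368744177664 → NEW=0, ERR=7558607488832321/70368744177664
Target (3,6): original=64, with diffused error = 7558607488832321/70368744177664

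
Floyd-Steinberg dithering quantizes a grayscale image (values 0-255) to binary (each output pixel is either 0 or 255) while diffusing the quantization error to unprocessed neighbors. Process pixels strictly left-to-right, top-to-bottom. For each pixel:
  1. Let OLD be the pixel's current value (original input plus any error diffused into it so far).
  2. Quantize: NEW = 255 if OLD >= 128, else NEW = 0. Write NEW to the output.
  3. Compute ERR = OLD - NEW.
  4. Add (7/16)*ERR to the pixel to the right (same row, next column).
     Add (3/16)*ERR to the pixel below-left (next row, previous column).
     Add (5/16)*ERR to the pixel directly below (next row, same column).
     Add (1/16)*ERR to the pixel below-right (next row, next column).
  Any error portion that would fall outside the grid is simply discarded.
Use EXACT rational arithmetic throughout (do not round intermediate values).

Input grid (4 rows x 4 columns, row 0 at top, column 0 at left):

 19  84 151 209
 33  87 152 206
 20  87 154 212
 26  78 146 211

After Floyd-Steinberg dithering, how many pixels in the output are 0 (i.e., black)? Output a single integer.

Answer: 8

Derivation:
(0,0): OLD=19 → NEW=0, ERR=19
(0,1): OLD=1477/16 → NEW=0, ERR=1477/16
(0,2): OLD=48995/256 → NEW=255, ERR=-16285/256
(0,3): OLD=742069/4096 → NEW=255, ERR=-302411/4096
(1,0): OLD=14399/256 → NEW=0, ERR=14399/256
(1,1): OLD=265657/2048 → NEW=255, ERR=-256583/2048
(1,2): OLD=4537389/65536 → NEW=0, ERR=4537389/65536
(1,3): OLD=219406539/1048576 → NEW=255, ERR=-47980341/1048576
(2,0): OLD=461571/32768 → NEW=0, ERR=461571/32768
(2,1): OLD=73933137/1048576 → NEW=0, ERR=73933137/1048576
(2,2): OLD=398612853/2097152 → NEW=255, ERR=-136160907/2097152
(2,3): OLD=5825806273/33554432 → NEW=255, ERR=-2730573887/33554432
(3,0): OLD=731858387/16777216 → NEW=0, ERR=731858387/16777216
(3,1): OLD=28944087821/268435456 → NEW=0, ERR=28944087821/268435456
(3,2): OLD=695923969267/4294967296 → NEW=255, ERR=-399292691213/4294967296
(3,3): OLD=9678335927589/68719476736 → NEW=255, ERR=-7845130640091/68719476736
Output grid:
  Row 0: ..##  (2 black, running=2)
  Row 1: .#.#  (2 black, running=4)
  Row 2: ..##  (2 black, running=6)
  Row 3: ..##  (2 black, running=8)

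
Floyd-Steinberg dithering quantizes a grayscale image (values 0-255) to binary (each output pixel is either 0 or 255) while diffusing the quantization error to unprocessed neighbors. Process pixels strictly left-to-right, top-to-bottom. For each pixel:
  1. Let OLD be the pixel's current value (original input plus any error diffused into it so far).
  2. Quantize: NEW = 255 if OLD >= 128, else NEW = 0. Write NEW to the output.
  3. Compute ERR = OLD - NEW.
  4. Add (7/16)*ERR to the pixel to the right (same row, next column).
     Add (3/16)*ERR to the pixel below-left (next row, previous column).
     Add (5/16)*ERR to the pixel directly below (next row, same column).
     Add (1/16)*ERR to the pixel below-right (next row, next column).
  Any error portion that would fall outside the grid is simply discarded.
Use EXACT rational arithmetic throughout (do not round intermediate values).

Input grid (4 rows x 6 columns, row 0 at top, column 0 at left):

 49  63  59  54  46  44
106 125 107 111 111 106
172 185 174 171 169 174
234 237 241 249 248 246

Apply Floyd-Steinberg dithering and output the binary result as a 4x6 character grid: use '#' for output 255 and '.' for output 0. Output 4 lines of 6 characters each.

(0,0): OLD=49 → NEW=0, ERR=49
(0,1): OLD=1351/16 → NEW=0, ERR=1351/16
(0,2): OLD=24561/256 → NEW=0, ERR=24561/256
(0,3): OLD=393111/4096 → NEW=0, ERR=393111/4096
(0,4): OLD=5766433/65536 → NEW=0, ERR=5766433/65536
(0,5): OLD=86502375/1048576 → NEW=0, ERR=86502375/1048576
(1,0): OLD=35109/256 → NEW=255, ERR=-30171/256
(1,1): OLD=247555/2048 → NEW=0, ERR=247555/2048
(1,2): OLD=13968191/65536 → NEW=255, ERR=-2743489/65536
(1,3): OLD=38055827/262144 → NEW=255, ERR=-28790893/262144
(1,4): OLD=1877584153/16777216 → NEW=0, ERR=1877584153/16777216
(1,5): OLD=49993644255/268435456 → NEW=255, ERR=-18457397025/268435456
(2,0): OLD=5171921/32768 → NEW=255, ERR=-3183919/32768
(2,1): OLD=173066251/1048576 → NEW=255, ERR=-94320629/1048576
(2,2): OLD=1820769505/16777216 → NEW=0, ERR=1820769505/16777216
(2,3): OLD=27182591513/134217728 → NEW=255, ERR=-7042929127/134217728
(2,4): OLD=692601131979/4294967296 → NEW=255, ERR=-402615528501/4294967296
(2,5): OLD=8142950033725/68719476736 → NEW=0, ERR=8142950033725/68719476736
(3,0): OLD=3133479617/16777216 → NEW=255, ERR=-1144710463/16777216
(3,1): OLD=25946360749/134217728 → NEW=255, ERR=-8279159891/134217728
(3,2): OLD=249609196119/1073741824 → NEW=255, ERR=-24194969001/1073741824
(3,3): OLD=14565092322693/68719476736 → NEW=255, ERR=-2958374244987/68719476736
(3,4): OLD=120291946040805/549755813888 → NEW=255, ERR=-19895786500635/549755813888
(3,5): OLD=2298751591659595/8796093022208 → NEW=255, ERR=55747870996555/8796093022208
Row 0: ......
Row 1: #.##.#
Row 2: ##.##.
Row 3: ######

Answer: ......
#.##.#
##.##.
######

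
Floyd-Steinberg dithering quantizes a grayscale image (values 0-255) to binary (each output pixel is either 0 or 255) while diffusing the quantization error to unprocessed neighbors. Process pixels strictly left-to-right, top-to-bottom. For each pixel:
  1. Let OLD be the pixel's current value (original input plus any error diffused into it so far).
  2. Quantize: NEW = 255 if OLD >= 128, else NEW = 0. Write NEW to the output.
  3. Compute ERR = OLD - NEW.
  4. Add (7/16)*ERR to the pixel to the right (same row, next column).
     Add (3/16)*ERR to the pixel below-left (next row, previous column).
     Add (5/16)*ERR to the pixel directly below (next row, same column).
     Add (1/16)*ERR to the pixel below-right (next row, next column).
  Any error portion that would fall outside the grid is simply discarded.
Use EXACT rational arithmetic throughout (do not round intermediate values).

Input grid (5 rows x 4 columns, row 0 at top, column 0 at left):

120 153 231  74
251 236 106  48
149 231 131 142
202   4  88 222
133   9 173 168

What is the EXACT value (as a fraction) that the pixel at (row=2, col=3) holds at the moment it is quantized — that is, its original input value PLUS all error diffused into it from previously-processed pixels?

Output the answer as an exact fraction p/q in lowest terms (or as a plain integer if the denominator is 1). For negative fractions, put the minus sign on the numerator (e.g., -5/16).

Answer: 557561393/4194304

Derivation:
(0,0): OLD=120 → NEW=0, ERR=120
(0,1): OLD=411/2 → NEW=255, ERR=-99/2
(0,2): OLD=6699/32 → NEW=255, ERR=-1461/32
(0,3): OLD=27661/512 → NEW=0, ERR=27661/512
(1,0): OLD=8935/32 → NEW=255, ERR=775/32
(1,1): OLD=58897/256 → NEW=255, ERR=-6383/256
(1,2): OLD=719749/8192 → NEW=0, ERR=719749/8192
(1,3): OLD=13168563/131072 → NEW=0, ERR=13168563/131072
(2,0): OLD=622155/4096 → NEW=255, ERR=-422325/4096
(2,1): OLD=25701449/131072 → NEW=255, ERR=-7721911/131072
(2,2): OLD=39311381/262144 → NEW=255, ERR=-27535339/262144
(2,3): OLD=557561393/4194304 → NEW=255, ERR=-511986127/4194304
Target (2,3): original=142, with diffused error = 557561393/4194304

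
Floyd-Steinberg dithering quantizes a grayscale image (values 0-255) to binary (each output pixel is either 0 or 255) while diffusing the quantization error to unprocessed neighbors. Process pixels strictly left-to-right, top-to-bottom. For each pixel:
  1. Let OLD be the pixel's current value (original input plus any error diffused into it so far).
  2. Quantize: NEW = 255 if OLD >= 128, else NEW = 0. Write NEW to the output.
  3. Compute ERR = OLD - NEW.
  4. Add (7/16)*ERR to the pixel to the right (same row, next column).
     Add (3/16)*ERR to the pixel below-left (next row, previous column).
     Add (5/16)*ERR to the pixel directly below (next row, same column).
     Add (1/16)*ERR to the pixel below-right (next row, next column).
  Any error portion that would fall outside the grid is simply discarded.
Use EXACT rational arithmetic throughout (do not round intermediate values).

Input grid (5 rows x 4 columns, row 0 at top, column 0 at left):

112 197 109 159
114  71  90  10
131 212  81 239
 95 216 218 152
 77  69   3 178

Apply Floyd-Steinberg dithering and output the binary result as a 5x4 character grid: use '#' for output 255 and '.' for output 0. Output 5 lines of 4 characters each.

Answer: .#.#
#.#.
.#.#
.###
.#..

Derivation:
(0,0): OLD=112 → NEW=0, ERR=112
(0,1): OLD=246 → NEW=255, ERR=-9
(0,2): OLD=1681/16 → NEW=0, ERR=1681/16
(0,3): OLD=52471/256 → NEW=255, ERR=-12809/256
(1,0): OLD=2357/16 → NEW=255, ERR=-1723/16
(1,1): OLD=6115/128 → NEW=0, ERR=6115/128
(1,2): OLD=547999/4096 → NEW=255, ERR=-496481/4096
(1,3): OLD=-3414391/65536 → NEW=0, ERR=-3414391/65536
(2,0): OLD=217713/2048 → NEW=0, ERR=217713/2048
(2,1): OLD=15989483/65536 → NEW=255, ERR=-722197/65536
(2,2): OLD=4131063/131072 → NEW=0, ERR=4131063/131072
(2,3): OLD=480105467/2097152 → NEW=255, ERR=-54668293/2097152
(3,0): OLD=132282209/1048576 → NEW=0, ERR=132282209/1048576
(3,1): OLD=4702692927/16777216 → NEW=255, ERR=424502847/16777216
(3,2): OLD=62637408193/268435456 → NEW=255, ERR=-5813633087/268435456
(3,3): OLD=585612306887/4294967296 → NEW=255, ERR=-509604353593/4294967296
(4,0): OLD=32525615373/268435456 → NEW=0, ERR=32525615373/268435456
(4,1): OLD=287207812519/2147483648 → NEW=255, ERR=-260400517721/2147483648
(4,2): OLD=-5324679796793/68719476736 → NEW=0, ERR=-5324679796793/68719476736
(4,3): OLD=116183672808865/1099511627776 → NEW=0, ERR=116183672808865/1099511627776
Row 0: .#.#
Row 1: #.#.
Row 2: .#.#
Row 3: .###
Row 4: .#..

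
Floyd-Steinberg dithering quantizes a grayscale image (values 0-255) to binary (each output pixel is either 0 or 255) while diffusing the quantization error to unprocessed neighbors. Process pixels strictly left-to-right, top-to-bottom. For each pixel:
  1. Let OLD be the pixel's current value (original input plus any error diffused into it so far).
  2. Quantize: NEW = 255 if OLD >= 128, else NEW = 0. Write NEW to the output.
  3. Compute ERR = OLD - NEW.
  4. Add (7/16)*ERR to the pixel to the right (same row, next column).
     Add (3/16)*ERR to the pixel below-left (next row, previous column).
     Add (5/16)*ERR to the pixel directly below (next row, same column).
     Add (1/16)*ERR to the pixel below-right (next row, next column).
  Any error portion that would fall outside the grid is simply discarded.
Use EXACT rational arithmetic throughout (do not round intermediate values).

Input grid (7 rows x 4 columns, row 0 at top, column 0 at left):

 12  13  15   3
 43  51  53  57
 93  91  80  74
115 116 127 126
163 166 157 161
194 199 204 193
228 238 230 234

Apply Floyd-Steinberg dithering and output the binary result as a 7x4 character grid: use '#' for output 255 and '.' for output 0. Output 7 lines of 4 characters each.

Answer: ....
....
.#.#
#.#.
#.##
###.
####

Derivation:
(0,0): OLD=12 → NEW=0, ERR=12
(0,1): OLD=73/4 → NEW=0, ERR=73/4
(0,2): OLD=1471/64 → NEW=0, ERR=1471/64
(0,3): OLD=13369/1024 → NEW=0, ERR=13369/1024
(1,0): OLD=3211/64 → NEW=0, ERR=3211/64
(1,1): OLD=42861/512 → NEW=0, ERR=42861/512
(1,2): OLD=1644881/16384 → NEW=0, ERR=1644881/16384
(1,3): OLD=27902471/262144 → NEW=0, ERR=27902471/262144
(2,0): OLD=1018879/8192 → NEW=0, ERR=1018879/8192
(2,1): OLD=50733829/262144 → NEW=255, ERR=-16112891/262144
(2,2): OLD=57499601/524288 → NEW=0, ERR=57499601/524288
(2,3): OLD=1354915101/8388608 → NEW=255, ERR=-784179939/8388608
(3,0): OLD=597026927/4194304 → NEW=255, ERR=-472520593/4194304
(3,1): OLD=5089609265/67108864 → NEW=0, ERR=5089609265/67108864
(3,2): OLD=185847002511/1073741824 → NEW=255, ERR=-87957162609/1073741824
(3,3): OLD=1164847400809/17179869184 → NEW=0, ERR=1164847400809/17179869184
(4,0): OLD=152487097667/1073741824 → NEW=255, ERR=-121317067453/1073741824
(4,1): OLD=1012485396969/8589934592 → NEW=0, ERR=1012485396969/8589934592
(4,2): OLD=55091536113321/274877906944 → NEW=255, ERR=-15002330157399/274877906944
(4,3): OLD=673739935622767/4398046511104 → NEW=255, ERR=-447761924708753/4398046511104
(5,0): OLD=24847930466355/137438953472 → NEW=255, ERR=-10199002669005/137438953472
(5,1): OLD=818358722118501/4398046511104 → NEW=255, ERR=-303143138213019/4398046511104
(5,2): OLD=319004443165071/2199023255552 → NEW=255, ERR=-241746487000689/2199023255552
(5,3): OLD=7717869902217357/70368744177664 → NEW=0, ERR=7717869902217357/70368744177664
(6,0): OLD=13502803830827535/70368744177664 → NEW=255, ERR=-4441225934476785/70368744177664
(6,1): OLD=184194593111568793/1125899906842624 → NEW=255, ERR=-102909883133300327/1125899906842624
(6,2): OLD=3096924580449890463/18014398509481984 → NEW=255, ERR=-1496747039468015457/18014398509481984
(6,3): OLD=64867164996553012569/288230376151711744 → NEW=255, ERR=-8631580922133482151/288230376151711744
Row 0: ....
Row 1: ....
Row 2: .#.#
Row 3: #.#.
Row 4: #.##
Row 5: ###.
Row 6: ####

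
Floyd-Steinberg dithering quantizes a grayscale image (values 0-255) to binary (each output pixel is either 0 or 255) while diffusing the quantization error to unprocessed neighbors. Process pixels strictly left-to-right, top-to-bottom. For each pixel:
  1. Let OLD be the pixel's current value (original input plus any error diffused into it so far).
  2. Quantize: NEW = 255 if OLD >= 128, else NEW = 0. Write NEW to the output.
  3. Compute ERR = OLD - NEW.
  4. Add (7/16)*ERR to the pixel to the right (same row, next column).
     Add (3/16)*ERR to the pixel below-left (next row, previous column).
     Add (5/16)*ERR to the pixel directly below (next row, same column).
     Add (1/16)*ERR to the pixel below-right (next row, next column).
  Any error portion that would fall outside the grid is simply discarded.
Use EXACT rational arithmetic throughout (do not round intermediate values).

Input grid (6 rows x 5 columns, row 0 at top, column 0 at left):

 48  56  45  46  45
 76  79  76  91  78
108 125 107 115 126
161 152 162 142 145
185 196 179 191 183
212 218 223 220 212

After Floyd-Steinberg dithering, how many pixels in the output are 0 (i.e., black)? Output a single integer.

Answer: 14

Derivation:
(0,0): OLD=48 → NEW=0, ERR=48
(0,1): OLD=77 → NEW=0, ERR=77
(0,2): OLD=1259/16 → NEW=0, ERR=1259/16
(0,3): OLD=20589/256 → NEW=0, ERR=20589/256
(0,4): OLD=328443/4096 → NEW=0, ERR=328443/4096
(1,0): OLD=1687/16 → NEW=0, ERR=1687/16
(1,1): OLD=21369/128 → NEW=255, ERR=-11271/128
(1,2): OLD=335701/4096 → NEW=0, ERR=335701/4096
(1,3): OLD=2817109/16384 → NEW=255, ERR=-1360811/16384
(1,4): OLD=18808111/262144 → NEW=0, ERR=18808111/262144
(2,0): OLD=254851/2048 → NEW=0, ERR=254851/2048
(2,1): OLD=11395529/65536 → NEW=255, ERR=-5316151/65536
(2,2): OLD=79740171/1048576 → NEW=0, ERR=79740171/1048576
(2,3): OLD=2363738305/16777216 → NEW=255, ERR=-1914451775/16777216
(2,4): OLD=25046830087/268435456 → NEW=0, ERR=25046830087/268435456
(3,0): OLD=193648443/1048576 → NEW=255, ERR=-73738437/1048576
(3,1): OLD=989189959/8388608 → NEW=0, ERR=989189959/8388608
(3,2): OLD=56610126997/268435456 → NEW=255, ERR=-11840914283/268435456
(3,3): OLD=58674598511/536870912 → NEW=0, ERR=58674598511/536870912
(3,4): OLD=1845468549487/8589934592 → NEW=255, ERR=-344964771473/8589934592
(4,0): OLD=24848312077/134217728 → NEW=255, ERR=-9377208563/134217728
(4,1): OLD=814403280853/4294967296 → NEW=255, ERR=-280813379627/4294967296
(4,2): OLD=11302475158987/68719476736 → NEW=255, ERR=-6220991408693/68719476736
(4,3): OLD=192701095519605/1099511627776 → NEW=255, ERR=-87674369563275/1099511627776
(4,4): OLD=2505037583193011/17592186044416 → NEW=255, ERR=-1980969858133069/17592186044416
(5,0): OLD=12225735559071/68719476736 → NEW=255, ERR=-5297731008609/68719476736
(5,1): OLD=78340121207205/549755813888 → NEW=255, ERR=-61847611334235/549755813888
(5,2): OLD=2224600282655701/17592186044416 → NEW=0, ERR=2224600282655701/17592186044416
(5,3): OLD=15736815978711903/70368744177664 → NEW=255, ERR=-2207213786592417/70368744177664
(5,4): OLD=178009726929778389/1125899906842624 → NEW=255, ERR=-109094749315090731/1125899906842624
Output grid:
  Row 0: .....  (5 black, running=5)
  Row 1: .#.#.  (3 black, running=8)
  Row 2: .#.#.  (3 black, running=11)
  Row 3: #.#.#  (2 black, running=13)
  Row 4: #####  (0 black, running=13)
  Row 5: ##.##  (1 black, running=14)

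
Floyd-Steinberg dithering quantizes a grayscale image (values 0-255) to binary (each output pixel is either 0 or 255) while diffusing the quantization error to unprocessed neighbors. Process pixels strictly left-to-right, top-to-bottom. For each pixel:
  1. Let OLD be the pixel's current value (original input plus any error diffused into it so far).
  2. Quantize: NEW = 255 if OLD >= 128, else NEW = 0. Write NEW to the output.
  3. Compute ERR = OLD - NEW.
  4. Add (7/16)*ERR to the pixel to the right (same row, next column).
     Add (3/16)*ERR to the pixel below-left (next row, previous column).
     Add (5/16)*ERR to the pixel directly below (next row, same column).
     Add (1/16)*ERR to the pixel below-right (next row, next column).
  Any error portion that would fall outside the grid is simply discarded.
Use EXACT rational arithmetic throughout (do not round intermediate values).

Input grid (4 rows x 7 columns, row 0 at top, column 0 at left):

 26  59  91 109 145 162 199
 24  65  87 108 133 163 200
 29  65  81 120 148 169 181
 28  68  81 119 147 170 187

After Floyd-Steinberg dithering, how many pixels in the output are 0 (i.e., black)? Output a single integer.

Answer: 15

Derivation:
(0,0): OLD=26 → NEW=0, ERR=26
(0,1): OLD=563/8 → NEW=0, ERR=563/8
(0,2): OLD=15589/128 → NEW=0, ERR=15589/128
(0,3): OLD=332355/2048 → NEW=255, ERR=-189885/2048
(0,4): OLD=3422165/32768 → NEW=0, ERR=3422165/32768
(0,5): OLD=108889811/524288 → NEW=255, ERR=-24803629/524288
(0,6): OLD=1495707589/8388608 → NEW=255, ERR=-643387451/8388608
(1,0): OLD=5801/128 → NEW=0, ERR=5801/128
(1,1): OLD=134431/1024 → NEW=255, ERR=-126689/1024
(1,2): OLD=1898763/32768 → NEW=0, ERR=1898763/32768
(1,3): OLD=17245231/131072 → NEW=255, ERR=-16178129/131072
(1,4): OLD=813449005/8388608 → NEW=0, ERR=813449005/8388608
(1,5): OLD=12266627133/67108864 → NEW=255, ERR=-4846133187/67108864
(1,6): OLD=151915069939/1073741824 → NEW=255, ERR=-121889095181/1073741824
(2,0): OLD=327109/16384 → NEW=0, ERR=327109/16384
(2,1): OLD=25569351/524288 → NEW=0, ERR=25569351/524288
(2,2): OLD=751361429/8388608 → NEW=0, ERR=751361429/8388608
(2,3): OLD=9557543213/67108864 → NEW=255, ERR=-7555217107/67108864
(2,4): OLD=57871814397/536870912 → NEW=0, ERR=57871814397/536870912
(2,5): OLD=3064366825791/17179869184 → NEW=255, ERR=-1316499816129/17179869184
(2,6): OLD=29545664733609/274877906944 → NEW=0, ERR=29545664733609/274877906944
(3,0): OLD=363926517/8388608 → NEW=0, ERR=363926517/8388608
(3,1): OLD=8070701649/67108864 → NEW=0, ERR=8070701649/67108864
(3,2): OLD=77064841027/536870912 → NEW=255, ERR=-59837241533/536870912
(3,3): OLD=130708854021/2147483648 → NEW=0, ERR=130708854021/2147483648
(3,4): OLD=51102603421685/274877906944 → NEW=255, ERR=-18991262849035/274877906944
(3,5): OLD=313838222413103/2199023255552 → NEW=255, ERR=-246912707752657/2199023255552
(3,6): OLD=5864403239222833/35184372088832 → NEW=255, ERR=-3107611643429327/35184372088832
Output grid:
  Row 0: ...#.##  (4 black, running=4)
  Row 1: .#.#.##  (3 black, running=7)
  Row 2: ...#.#.  (5 black, running=12)
  Row 3: ..#.###  (3 black, running=15)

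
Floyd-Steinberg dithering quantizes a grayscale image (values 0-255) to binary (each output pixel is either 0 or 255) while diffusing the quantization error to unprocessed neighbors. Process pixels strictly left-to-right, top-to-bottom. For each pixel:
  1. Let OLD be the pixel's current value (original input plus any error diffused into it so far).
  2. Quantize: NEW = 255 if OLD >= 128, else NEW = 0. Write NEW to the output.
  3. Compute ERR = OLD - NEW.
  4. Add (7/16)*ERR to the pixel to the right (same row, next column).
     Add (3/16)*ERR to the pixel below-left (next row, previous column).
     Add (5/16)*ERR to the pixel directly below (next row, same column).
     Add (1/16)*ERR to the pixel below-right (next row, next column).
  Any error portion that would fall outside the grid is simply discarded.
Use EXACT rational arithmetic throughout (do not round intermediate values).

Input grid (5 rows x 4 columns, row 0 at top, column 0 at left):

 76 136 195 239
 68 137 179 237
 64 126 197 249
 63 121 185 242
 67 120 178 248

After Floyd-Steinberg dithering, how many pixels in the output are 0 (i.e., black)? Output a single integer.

Answer: 8

Derivation:
(0,0): OLD=76 → NEW=0, ERR=76
(0,1): OLD=677/4 → NEW=255, ERR=-343/4
(0,2): OLD=10079/64 → NEW=255, ERR=-6241/64
(0,3): OLD=201049/1024 → NEW=255, ERR=-60071/1024
(1,0): OLD=4843/64 → NEW=0, ERR=4843/64
(1,1): OLD=66445/512 → NEW=255, ERR=-64115/512
(1,2): OLD=1267825/16384 → NEW=0, ERR=1267825/16384
(1,3): OLD=64599527/262144 → NEW=255, ERR=-2247193/262144
(2,0): OLD=525663/8192 → NEW=0, ERR=525663/8192
(2,1): OLD=35174309/262144 → NEW=255, ERR=-31672411/262144
(2,2): OLD=83303569/524288 → NEW=255, ERR=-50389871/524288
(2,3): OLD=1754132765/8388608 → NEW=255, ERR=-384962275/8388608
(3,0): OLD=253329999/4194304 → NEW=0, ERR=253329999/4194304
(3,1): OLD=6419472209/67108864 → NEW=0, ERR=6419472209/67108864
(3,2): OLD=193981793647/1073741824 → NEW=255, ERR=-79822371473/1073741824
(3,3): OLD=3249197430409/17179869184 → NEW=255, ERR=-1131669211511/17179869184
(4,0): OLD=111465518755/1073741824 → NEW=0, ERR=111465518755/1073741824
(4,1): OLD=1590393037705/8589934592 → NEW=255, ERR=-600040283255/8589934592
(4,2): OLD=32390291003593/274877906944 → NEW=0, ERR=32390291003593/274877906944
(4,3): OLD=1206479507760975/4398046511104 → NEW=255, ERR=84977647429455/4398046511104
Output grid:
  Row 0: .###  (1 black, running=1)
  Row 1: .#.#  (2 black, running=3)
  Row 2: .###  (1 black, running=4)
  Row 3: ..##  (2 black, running=6)
  Row 4: .#.#  (2 black, running=8)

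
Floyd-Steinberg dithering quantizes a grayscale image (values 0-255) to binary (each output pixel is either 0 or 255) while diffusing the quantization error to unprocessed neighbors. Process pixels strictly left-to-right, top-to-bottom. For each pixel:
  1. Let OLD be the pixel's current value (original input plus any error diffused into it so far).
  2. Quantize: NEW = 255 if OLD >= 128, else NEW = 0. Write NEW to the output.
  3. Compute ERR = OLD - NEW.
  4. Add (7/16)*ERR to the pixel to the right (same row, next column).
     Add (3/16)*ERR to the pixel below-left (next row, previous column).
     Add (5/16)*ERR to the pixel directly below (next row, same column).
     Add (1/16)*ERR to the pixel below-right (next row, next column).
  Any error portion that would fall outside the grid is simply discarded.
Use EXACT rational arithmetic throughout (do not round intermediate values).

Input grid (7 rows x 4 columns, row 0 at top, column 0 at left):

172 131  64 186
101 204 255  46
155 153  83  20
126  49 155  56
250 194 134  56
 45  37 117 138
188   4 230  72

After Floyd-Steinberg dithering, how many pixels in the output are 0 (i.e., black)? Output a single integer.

Answer: 15

Derivation:
(0,0): OLD=172 → NEW=255, ERR=-83
(0,1): OLD=1515/16 → NEW=0, ERR=1515/16
(0,2): OLD=26989/256 → NEW=0, ERR=26989/256
(0,3): OLD=950779/4096 → NEW=255, ERR=-93701/4096
(1,0): OLD=23761/256 → NEW=0, ERR=23761/256
(1,1): OLD=591415/2048 → NEW=255, ERR=69175/2048
(1,2): OLD=19945987/65536 → NEW=255, ERR=3234307/65536
(1,3): OLD=70287749/1048576 → NEW=0, ERR=70287749/1048576
(2,0): OLD=6237005/32768 → NEW=255, ERR=-2118835/32768
(2,1): OLD=157622175/1048576 → NEW=255, ERR=-109764705/1048576
(2,2): OLD=141147675/2097152 → NEW=0, ERR=141147675/2097152
(2,3): OLD=2465497679/33554432 → NEW=0, ERR=2465497679/33554432
(3,0): OLD=1445621501/16777216 → NEW=0, ERR=1445621501/16777216
(3,1): OLD=16794212131/268435456 → NEW=0, ERR=16794212131/268435456
(3,2): OLD=904686107613/4294967296 → NEW=255, ERR=-190530552867/4294967296
(3,3): OLD=4381565780107/68719476736 → NEW=0, ERR=4381565780107/68719476736
(4,0): OLD=1239774180473/4294967296 → NEW=255, ERR=144557519993/4294967296
(4,1): OLD=7742752771435/34359738368 → NEW=255, ERR=-1018980512405/34359738368
(4,2): OLD=135270402364811/1099511627776 → NEW=0, ERR=135270402364811/1099511627776
(4,3): OLD=2233804675915581/17592186044416 → NEW=0, ERR=2233804675915581/17592186044416
(5,0): OLD=27464370887465/549755813888 → NEW=0, ERR=27464370887465/549755813888
(5,1): OLD=1315193126295743/17592186044416 → NEW=0, ERR=1315193126295743/17592186044416
(5,2): OLD=1848132886056163/8796093022208 → NEW=255, ERR=-394870834606877/8796093022208
(5,3): OLD=46648704918989131/281474976710656 → NEW=255, ERR=-25127414142228149/281474976710656
(6,0): OLD=61257174342484957/281474976710656 → NEW=255, ERR=-10518944718732323/281474976710656
(6,1): OLD=25751393354137051/4503599627370496 → NEW=0, ERR=25751393354137051/4503599627370496
(6,2): OLD=14873210607113538573/72057594037927936 → NEW=255, ERR=-3501475872558085107/72057594037927936
(6,3): OLD=23102145244634819419/1152921504606846976 → NEW=0, ERR=23102145244634819419/1152921504606846976
Output grid:
  Row 0: #..#  (2 black, running=2)
  Row 1: .##.  (2 black, running=4)
  Row 2: ##..  (2 black, running=6)
  Row 3: ..#.  (3 black, running=9)
  Row 4: ##..  (2 black, running=11)
  Row 5: ..##  (2 black, running=13)
  Row 6: #.#.  (2 black, running=15)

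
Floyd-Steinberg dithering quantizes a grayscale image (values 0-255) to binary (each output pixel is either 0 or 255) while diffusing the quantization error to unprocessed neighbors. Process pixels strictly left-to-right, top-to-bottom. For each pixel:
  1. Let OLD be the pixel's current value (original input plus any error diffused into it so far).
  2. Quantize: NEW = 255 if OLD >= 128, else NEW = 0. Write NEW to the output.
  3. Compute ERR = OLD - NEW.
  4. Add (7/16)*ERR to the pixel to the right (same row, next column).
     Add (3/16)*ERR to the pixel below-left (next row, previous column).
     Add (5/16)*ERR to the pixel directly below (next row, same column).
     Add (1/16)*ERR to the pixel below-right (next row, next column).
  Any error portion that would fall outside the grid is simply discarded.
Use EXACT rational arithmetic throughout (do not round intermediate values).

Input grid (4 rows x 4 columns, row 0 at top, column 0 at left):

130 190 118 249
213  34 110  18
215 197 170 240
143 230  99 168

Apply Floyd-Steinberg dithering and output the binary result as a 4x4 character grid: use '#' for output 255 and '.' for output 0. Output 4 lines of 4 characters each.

Answer: ##.#
#...
####
.#.#

Derivation:
(0,0): OLD=130 → NEW=255, ERR=-125
(0,1): OLD=2165/16 → NEW=255, ERR=-1915/16
(0,2): OLD=16803/256 → NEW=0, ERR=16803/256
(0,3): OLD=1137525/4096 → NEW=255, ERR=93045/4096
(1,0): OLD=38783/256 → NEW=255, ERR=-26497/256
(1,1): OLD=-90503/2048 → NEW=0, ERR=-90503/2048
(1,2): OLD=7075053/65536 → NEW=0, ERR=7075053/65536
(1,3): OLD=80144907/1048576 → NEW=0, ERR=80144907/1048576
(2,0): OLD=5713731/32768 → NEW=255, ERR=-2642109/32768
(2,1): OLD=169541393/1048576 → NEW=255, ERR=-97845487/1048576
(2,2): OLD=365913717/2097152 → NEW=255, ERR=-168860043/2097152
(2,3): OLD=7898894145/33554432 → NEW=255, ERR=-657486015/33554432
(3,0): OLD=1682867987/16777216 → NEW=0, ERR=1682867987/16777216
(3,1): OLD=60287190989/268435456 → NEW=255, ERR=-8163850291/268435456
(3,2): OLD=219156273715/4294967296 → NEW=0, ERR=219156273715/4294967296
(3,3): OLD=12312349589989/68719476736 → NEW=255, ERR=-5211116977691/68719476736
Row 0: ##.#
Row 1: #...
Row 2: ####
Row 3: .#.#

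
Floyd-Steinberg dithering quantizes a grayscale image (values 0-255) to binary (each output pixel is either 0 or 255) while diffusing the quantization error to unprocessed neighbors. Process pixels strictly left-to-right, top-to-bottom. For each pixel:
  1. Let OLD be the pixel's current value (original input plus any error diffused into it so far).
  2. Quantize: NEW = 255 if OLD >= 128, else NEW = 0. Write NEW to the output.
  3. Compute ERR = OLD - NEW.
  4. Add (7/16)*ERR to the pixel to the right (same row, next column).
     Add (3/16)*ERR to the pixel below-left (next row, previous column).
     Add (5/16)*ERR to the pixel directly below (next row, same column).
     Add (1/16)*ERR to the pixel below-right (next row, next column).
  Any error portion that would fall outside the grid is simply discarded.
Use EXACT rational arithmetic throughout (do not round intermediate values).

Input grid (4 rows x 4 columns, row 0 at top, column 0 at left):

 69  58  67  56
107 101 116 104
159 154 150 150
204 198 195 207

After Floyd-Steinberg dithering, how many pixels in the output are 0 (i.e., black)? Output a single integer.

Answer: 7

Derivation:
(0,0): OLD=69 → NEW=0, ERR=69
(0,1): OLD=1411/16 → NEW=0, ERR=1411/16
(0,2): OLD=27029/256 → NEW=0, ERR=27029/256
(0,3): OLD=418579/4096 → NEW=0, ERR=418579/4096
(1,0): OLD=37145/256 → NEW=255, ERR=-28135/256
(1,1): OLD=214191/2048 → NEW=0, ERR=214191/2048
(1,2): OLD=14380123/65536 → NEW=255, ERR=-2331557/65536
(1,3): OLD=133136749/1048576 → NEW=0, ERR=133136749/1048576
(2,0): OLD=4727285/32768 → NEW=255, ERR=-3628555/32768
(2,1): OLD=130754263/1048576 → NEW=0, ERR=130754263/1048576
(2,2): OLD=469301715/2097152 → NEW=255, ERR=-65472045/2097152
(2,3): OLD=5831618151/33554432 → NEW=255, ERR=-2724762009/33554432
(3,0): OLD=3234246053/16777216 → NEW=255, ERR=-1043944027/16777216
(3,1): OLD=52873803899/268435456 → NEW=255, ERR=-15577237381/268435456
(3,2): OLD=654654655365/4294967296 → NEW=255, ERR=-440562005115/4294967296
(3,3): OLD=9263063214627/68719476736 → NEW=255, ERR=-8260403353053/68719476736
Output grid:
  Row 0: ....  (4 black, running=4)
  Row 1: #.#.  (2 black, running=6)
  Row 2: #.##  (1 black, running=7)
  Row 3: ####  (0 black, running=7)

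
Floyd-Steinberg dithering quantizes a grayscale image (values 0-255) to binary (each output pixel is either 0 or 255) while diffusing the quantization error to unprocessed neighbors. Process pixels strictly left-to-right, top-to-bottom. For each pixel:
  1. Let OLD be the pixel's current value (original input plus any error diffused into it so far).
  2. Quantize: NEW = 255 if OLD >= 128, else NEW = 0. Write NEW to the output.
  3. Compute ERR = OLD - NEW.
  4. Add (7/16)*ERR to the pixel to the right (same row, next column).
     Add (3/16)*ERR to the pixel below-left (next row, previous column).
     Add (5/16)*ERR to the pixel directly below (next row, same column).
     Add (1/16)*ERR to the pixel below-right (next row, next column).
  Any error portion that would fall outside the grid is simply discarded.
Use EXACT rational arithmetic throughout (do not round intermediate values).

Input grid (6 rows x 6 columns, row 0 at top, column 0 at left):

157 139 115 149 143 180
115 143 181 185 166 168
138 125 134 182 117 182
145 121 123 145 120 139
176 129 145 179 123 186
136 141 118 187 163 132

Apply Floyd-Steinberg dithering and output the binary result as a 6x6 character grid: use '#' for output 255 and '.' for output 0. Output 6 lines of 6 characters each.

(0,0): OLD=157 → NEW=255, ERR=-98
(0,1): OLD=769/8 → NEW=0, ERR=769/8
(0,2): OLD=20103/128 → NEW=255, ERR=-12537/128
(0,3): OLD=217393/2048 → NEW=0, ERR=217393/2048
(0,4): OLD=6207575/32768 → NEW=255, ERR=-2148265/32768
(0,5): OLD=79333985/524288 → NEW=255, ERR=-54359455/524288
(1,0): OLD=13107/128 → NEW=0, ERR=13107/128
(1,1): OLD=197989/1024 → NEW=255, ERR=-63131/1024
(1,2): OLD=4893257/32768 → NEW=255, ERR=-3462583/32768
(1,3): OLD=20123093/131072 → NEW=255, ERR=-13300267/131072
(1,4): OLD=740814495/8388608 → NEW=0, ERR=740814495/8388608
(1,5): OLD=22835567529/134217728 → NEW=255, ERR=-11389953111/134217728
(2,0): OLD=2595879/16384 → NEW=255, ERR=-1582041/16384
(2,1): OLD=26254109/524288 → NEW=0, ERR=26254109/524288
(2,2): OLD=838919319/8388608 → NEW=0, ERR=838919319/8388608
(2,3): OLD=13689999263/67108864 → NEW=255, ERR=-3422761057/67108864
(2,4): OLD=214812758877/2147483648 → NEW=0, ERR=214812758877/2147483648
(2,5): OLD=7035613956955/34359738368 → NEW=255, ERR=-1726119326885/34359738368
(3,0): OLD=1041983927/8388608 → NEW=0, ERR=1041983927/8388608
(3,1): OLD=13670657131/67108864 → NEW=255, ERR=-3442103189/67108864
(3,2): OLD=67312268785/536870912 → NEW=0, ERR=67312268785/536870912
(3,3): OLD=7178465442515/34359738368 → NEW=255, ERR=-1583267841325/34359738368
(3,4): OLD=32571015922803/274877906944 → NEW=0, ERR=32571015922803/274877906944
(3,5): OLD=797776836563933/4398046511104 → NEW=255, ERR=-323725023767587/4398046511104
(4,0): OLD=220331608537/1073741824 → NEW=255, ERR=-53472556583/1073741824
(4,1): OLD=2103774528901/17179869184 → NEW=0, ERR=2103774528901/17179869184
(4,2): OLD=124195202072831/549755813888 → NEW=255, ERR=-15992530468609/549755813888
(4,3): OLD=1600245369161627/8796093022208 → NEW=255, ERR=-642758351501413/8796093022208
(4,4): OLD=15675098444859211/140737488355328 → NEW=0, ERR=15675098444859211/140737488355328
(4,5): OLD=493440810809131821/2251799813685248 → NEW=255, ERR=-80768141680606419/2251799813685248
(5,0): OLD=39416914404447/274877906944 → NEW=255, ERR=-30676951866273/274877906944
(5,1): OLD=1072020174251343/8796093022208 → NEW=0, ERR=1072020174251343/8796093022208
(5,2): OLD=10990309956246229/70368744177664 → NEW=255, ERR=-6953719809058091/70368744177664
(5,3): OLD=315245027246828791/2251799813685248 → NEW=255, ERR=-258963925242909449/2251799813685248
(5,4): OLD=613387968744164567/4503599627370496 → NEW=255, ERR=-535029936235311913/4503599627370496
(5,5): OLD=5460314592788734723/72057594037927936 → NEW=0, ERR=5460314592788734723/72057594037927936
Row 0: #.#.##
Row 1: .###.#
Row 2: #..#.#
Row 3: .#.#.#
Row 4: #.##.#
Row 5: #.###.

Answer: #.#.##
.###.#
#..#.#
.#.#.#
#.##.#
#.###.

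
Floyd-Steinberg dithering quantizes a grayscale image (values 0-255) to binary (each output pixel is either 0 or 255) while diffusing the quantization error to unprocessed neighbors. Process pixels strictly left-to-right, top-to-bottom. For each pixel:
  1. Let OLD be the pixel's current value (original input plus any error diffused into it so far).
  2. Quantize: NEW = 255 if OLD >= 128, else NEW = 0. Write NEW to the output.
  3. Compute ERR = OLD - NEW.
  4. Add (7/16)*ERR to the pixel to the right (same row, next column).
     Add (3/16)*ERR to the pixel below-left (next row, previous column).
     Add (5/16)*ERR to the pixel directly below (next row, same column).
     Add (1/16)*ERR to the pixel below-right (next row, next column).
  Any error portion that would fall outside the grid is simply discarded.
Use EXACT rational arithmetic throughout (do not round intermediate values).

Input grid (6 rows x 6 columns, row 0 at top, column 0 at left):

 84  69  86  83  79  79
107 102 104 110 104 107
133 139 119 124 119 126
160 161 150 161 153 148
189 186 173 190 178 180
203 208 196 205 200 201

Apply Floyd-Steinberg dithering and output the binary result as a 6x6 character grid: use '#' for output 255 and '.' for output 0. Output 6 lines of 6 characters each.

(0,0): OLD=84 → NEW=0, ERR=84
(0,1): OLD=423/4 → NEW=0, ERR=423/4
(0,2): OLD=8465/64 → NEW=255, ERR=-7855/64
(0,3): OLD=30007/1024 → NEW=0, ERR=30007/1024
(0,4): OLD=1504385/16384 → NEW=0, ERR=1504385/16384
(0,5): OLD=31240071/262144 → NEW=0, ERR=31240071/262144
(1,0): OLD=9797/64 → NEW=255, ERR=-6523/64
(1,1): OLD=37219/512 → NEW=0, ERR=37219/512
(1,2): OLD=1794911/16384 → NEW=0, ERR=1794911/16384
(1,3): OLD=11575763/65536 → NEW=255, ERR=-5135917/65536
(1,4): OLD=514154745/4194304 → NEW=0, ERR=514154745/4194304
(1,5): OLD=13664059903/67108864 → NEW=255, ERR=-3448700417/67108864
(2,0): OLD=940273/8192 → NEW=0, ERR=940273/8192
(2,1): OLD=59271723/262144 → NEW=255, ERR=-7574997/262144
(2,2): OLD=547115201/4194304 → NEW=255, ERR=-522432319/4194304
(2,3): OLD=2511470457/33554432 → NEW=0, ERR=2511470457/33554432
(2,4): OLD=188462962795/1073741824 → NEW=255, ERR=-85341202325/1073741824
(2,5): OLD=1423002682269/17179869184 → NEW=0, ERR=1423002682269/17179869184
(3,0): OLD=798807329/4194304 → NEW=255, ERR=-270740191/4194304
(3,1): OLD=3608734413/33554432 → NEW=0, ERR=3608734413/33554432
(3,2): OLD=45729648343/268435456 → NEW=255, ERR=-22721392937/268435456
(3,3): OLD=2141828928869/17179869184 → NEW=0, ERR=2141828928869/17179869184
(3,4): OLD=27888353499653/137438953472 → NEW=255, ERR=-7158579635707/137438953472
(3,5): OLD=321341817764907/2199023255552 → NEW=255, ERR=-239409112400853/2199023255552
(4,0): OLD=101465197967/536870912 → NEW=255, ERR=-35436884593/536870912
(4,1): OLD=1467385292931/8589934592 → NEW=255, ERR=-723048028029/8589934592
(4,2): OLD=38433518575129/274877906944 → NEW=255, ERR=-31660347695591/274877906944
(4,3): OLD=719134533368413/4398046511104 → NEW=255, ERR=-402367326963107/4398046511104
(4,4): OLD=7675545964554669/70368744177664 → NEW=0, ERR=7675545964554669/70368744177664
(4,5): OLD=214420154225936539/1125899906842624 → NEW=255, ERR=-72684322018932581/1125899906842624
(5,0): OLD=22896012703289/137438953472 → NEW=255, ERR=-12150920432071/137438953472
(5,1): OLD=515868375777609/4398046511104 → NEW=0, ERR=515868375777609/4398046511104
(5,2): OLD=6646611051188979/35184372088832 → NEW=255, ERR=-2325403831463181/35184372088832
(5,3): OLD=180986029988797537/1125899906842624 → NEW=255, ERR=-106118446256071583/1125899906842624
(5,4): OLD=394129406688614513/2251799813685248 → NEW=255, ERR=-180079545801123727/2251799813685248
(5,5): OLD=5500005630880315077/36028797018963968 → NEW=255, ERR=-3687337608955496763/36028797018963968
Row 0: ..#...
Row 1: #..#.#
Row 2: .##.#.
Row 3: #.#.##
Row 4: ####.#
Row 5: #.####

Answer: ..#...
#..#.#
.##.#.
#.#.##
####.#
#.####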